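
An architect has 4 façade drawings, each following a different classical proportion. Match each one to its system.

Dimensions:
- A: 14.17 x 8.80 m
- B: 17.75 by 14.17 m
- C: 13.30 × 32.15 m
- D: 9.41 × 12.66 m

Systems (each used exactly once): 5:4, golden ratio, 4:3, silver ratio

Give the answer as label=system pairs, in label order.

A = 14.17/8.80 ≈ 1.610 → golden ratio (1.618)
B = 17.75/14.17 ≈ 1.253 → 5:4 (1.250)
C = 32.15/13.30 ≈ 2.417 → silver ratio (2.414)
D = 12.66/9.41 ≈ 1.345 → 4:3 (1.333)

A=golden ratio, B=5:4, C=silver ratio, D=4:3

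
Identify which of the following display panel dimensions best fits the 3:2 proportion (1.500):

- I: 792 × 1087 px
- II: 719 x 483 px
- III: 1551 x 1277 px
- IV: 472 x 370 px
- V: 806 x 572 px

II

Target 3:2 ≈ 1.500.
I: 1.372 (Δ0.128)  II: 1.489 (Δ0.011)  III: 1.215 (Δ0.285)  IV: 1.276 (Δ0.224)  V: 1.409 (Δ0.091)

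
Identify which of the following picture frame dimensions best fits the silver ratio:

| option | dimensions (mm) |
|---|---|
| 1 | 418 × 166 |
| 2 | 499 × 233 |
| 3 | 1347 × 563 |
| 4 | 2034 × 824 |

Ratios (long/short): 1 ≈ 2.518; 2 ≈ 2.142; 3 ≈ 2.393; 4 ≈ 2.468.
silver ratio ≈ 2.414; option 3 is nearest (Δ 0.021).

3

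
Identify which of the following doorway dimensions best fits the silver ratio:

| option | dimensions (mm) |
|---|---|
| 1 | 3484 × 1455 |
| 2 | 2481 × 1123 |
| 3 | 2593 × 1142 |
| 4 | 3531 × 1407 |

1

Ratios (long/short): 1 ≈ 2.395; 2 ≈ 2.209; 3 ≈ 2.271; 4 ≈ 2.510.
silver ratio ≈ 2.414; option 1 is nearest (Δ 0.019).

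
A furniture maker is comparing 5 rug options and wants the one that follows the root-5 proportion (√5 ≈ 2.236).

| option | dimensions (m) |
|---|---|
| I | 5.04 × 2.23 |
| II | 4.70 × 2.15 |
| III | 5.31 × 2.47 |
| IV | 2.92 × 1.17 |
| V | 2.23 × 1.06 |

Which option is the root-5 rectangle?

Target root-5 ≈ 2.236.
I: 2.260 (Δ0.024)  II: 2.186 (Δ0.050)  III: 2.150 (Δ0.086)  IV: 2.496 (Δ0.260)  V: 2.104 (Δ0.132)

I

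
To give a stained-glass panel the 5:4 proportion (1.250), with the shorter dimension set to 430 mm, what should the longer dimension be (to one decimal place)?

537.5 mm

5:4 = 1.25000.
Longer side = 430 × 1.25000 ≈ 537.500 → 537.5 mm.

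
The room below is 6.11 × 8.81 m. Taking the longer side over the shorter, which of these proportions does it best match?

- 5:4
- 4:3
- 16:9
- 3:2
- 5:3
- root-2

8.81/6.11 ≈ 1.442. Nearest candidates are root-2 (1.414, off by 0.028) and 3:2 (1.500, off by 0.058).

root-2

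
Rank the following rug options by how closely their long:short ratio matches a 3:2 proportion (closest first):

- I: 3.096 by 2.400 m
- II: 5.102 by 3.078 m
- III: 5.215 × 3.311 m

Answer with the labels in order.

I: 3.096/2.400 ≈ 1.290 → |1.290 − 1.500| = 0.210
II: 5.102/3.078 ≈ 1.658 → |1.658 − 1.500| = 0.158
III: 5.215/3.311 ≈ 1.575 → |1.575 − 1.500| = 0.075

III, II, I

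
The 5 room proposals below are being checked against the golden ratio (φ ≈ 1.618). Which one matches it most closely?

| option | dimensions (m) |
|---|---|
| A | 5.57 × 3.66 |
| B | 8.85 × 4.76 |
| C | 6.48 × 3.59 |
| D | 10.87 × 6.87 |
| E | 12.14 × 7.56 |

E

Target golden ratio ≈ 1.618.
A: 1.522 (Δ0.096)  B: 1.859 (Δ0.241)  C: 1.805 (Δ0.187)  D: 1.582 (Δ0.036)  E: 1.606 (Δ0.012)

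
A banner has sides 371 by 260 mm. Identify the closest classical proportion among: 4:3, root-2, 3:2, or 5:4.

root-2

371/260 ≈ 1.427. Nearest candidates are root-2 (1.414, off by 0.013) and 3:2 (1.500, off by 0.073).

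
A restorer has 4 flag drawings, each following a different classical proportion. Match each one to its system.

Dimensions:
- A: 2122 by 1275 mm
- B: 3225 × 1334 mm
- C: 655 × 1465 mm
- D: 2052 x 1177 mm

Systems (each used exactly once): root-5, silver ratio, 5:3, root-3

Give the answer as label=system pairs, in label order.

A = 2122/1275 ≈ 1.664 → 5:3 (1.667)
B = 3225/1334 ≈ 2.418 → silver ratio (2.414)
C = 1465/655 ≈ 2.237 → root-5 (2.236)
D = 2052/1177 ≈ 1.743 → root-3 (1.732)

A=5:3, B=silver ratio, C=root-5, D=root-3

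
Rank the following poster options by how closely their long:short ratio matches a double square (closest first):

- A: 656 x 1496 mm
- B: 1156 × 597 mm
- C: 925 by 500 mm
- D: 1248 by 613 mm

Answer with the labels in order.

A: 1496/656 ≈ 2.280 → |2.280 − 2.000| = 0.280
B: 1156/597 ≈ 1.936 → |1.936 − 2.000| = 0.064
C: 925/500 ≈ 1.850 → |1.850 − 2.000| = 0.150
D: 1248/613 ≈ 2.036 → |2.036 − 2.000| = 0.036

D, B, C, A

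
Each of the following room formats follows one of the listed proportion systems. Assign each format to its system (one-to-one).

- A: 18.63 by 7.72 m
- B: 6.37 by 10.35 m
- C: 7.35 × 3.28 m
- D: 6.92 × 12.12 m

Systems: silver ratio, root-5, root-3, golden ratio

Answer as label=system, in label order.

A=silver ratio, B=golden ratio, C=root-5, D=root-3

A = 18.63/7.72 ≈ 2.413 → silver ratio (2.414)
B = 10.35/6.37 ≈ 1.625 → golden ratio (1.618)
C = 7.35/3.28 ≈ 2.241 → root-5 (2.236)
D = 12.12/6.92 ≈ 1.751 → root-3 (1.732)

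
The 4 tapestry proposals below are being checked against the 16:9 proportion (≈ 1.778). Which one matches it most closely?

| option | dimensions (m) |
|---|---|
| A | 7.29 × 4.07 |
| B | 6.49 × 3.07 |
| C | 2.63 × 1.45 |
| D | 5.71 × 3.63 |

A

Target 16:9 ≈ 1.778.
A: 1.791 (Δ0.013)  B: 2.114 (Δ0.336)  C: 1.814 (Δ0.036)  D: 1.573 (Δ0.205)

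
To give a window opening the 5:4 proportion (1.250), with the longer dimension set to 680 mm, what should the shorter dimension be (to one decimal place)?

5:4 = 1.25000.
Shorter side = 680 ÷ 1.25000 ≈ 544.000 → 544.0 mm.

544.0 mm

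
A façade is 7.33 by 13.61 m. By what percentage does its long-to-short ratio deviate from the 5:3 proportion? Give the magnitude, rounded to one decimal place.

Ratio = 13.61 / 7.33 ≈ 1.8568.
Ideal 5:3 ≈ 1.6667. |1.8568 − 1.6667| / 1.6667 ≈ 11.41% → 11.4%.

11.4%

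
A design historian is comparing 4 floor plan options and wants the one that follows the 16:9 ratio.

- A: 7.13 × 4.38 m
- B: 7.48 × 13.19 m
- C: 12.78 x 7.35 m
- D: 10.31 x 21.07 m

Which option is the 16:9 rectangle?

B

Ratios (long/short): A ≈ 1.628; B ≈ 1.763; C ≈ 1.739; D ≈ 2.044.
16:9 ≈ 1.778; option B is nearest (Δ 0.015).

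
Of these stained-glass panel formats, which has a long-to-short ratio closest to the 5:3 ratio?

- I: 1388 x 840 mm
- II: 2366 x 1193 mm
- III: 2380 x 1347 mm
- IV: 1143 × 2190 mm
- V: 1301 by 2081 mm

I

Target 5:3 ≈ 1.667.
I: 1.652 (Δ0.015)  II: 1.983 (Δ0.316)  III: 1.767 (Δ0.100)  IV: 1.916 (Δ0.249)  V: 1.600 (Δ0.067)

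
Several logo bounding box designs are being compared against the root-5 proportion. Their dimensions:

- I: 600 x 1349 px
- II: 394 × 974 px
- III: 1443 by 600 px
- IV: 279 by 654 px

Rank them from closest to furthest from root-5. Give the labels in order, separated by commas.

Ratios: I = 1349 / 600 ≈ 2.248; II = 974 / 394 ≈ 2.472; III = 1443 / 600 ≈ 2.405; IV = 654 / 279 ≈ 2.344.
|Δ from 2.236|: I 0.012; II 0.236; III 0.169; IV 0.108.

I, IV, III, II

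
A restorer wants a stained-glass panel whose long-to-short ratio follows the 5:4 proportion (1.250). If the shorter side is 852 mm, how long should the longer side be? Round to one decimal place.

5:4 = 1.25000.
Longer side = 852 × 1.25000 ≈ 1065.000 → 1065.0 mm.

1065.0 mm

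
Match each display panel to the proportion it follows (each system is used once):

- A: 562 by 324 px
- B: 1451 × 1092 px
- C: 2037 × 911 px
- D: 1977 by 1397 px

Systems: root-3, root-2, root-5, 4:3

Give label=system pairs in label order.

A = 562/324 ≈ 1.735 → root-3 (1.732)
B = 1451/1092 ≈ 1.329 → 4:3 (1.333)
C = 2037/911 ≈ 2.236 → root-5 (2.236)
D = 1977/1397 ≈ 1.415 → root-2 (1.414)

A=root-3, B=4:3, C=root-5, D=root-2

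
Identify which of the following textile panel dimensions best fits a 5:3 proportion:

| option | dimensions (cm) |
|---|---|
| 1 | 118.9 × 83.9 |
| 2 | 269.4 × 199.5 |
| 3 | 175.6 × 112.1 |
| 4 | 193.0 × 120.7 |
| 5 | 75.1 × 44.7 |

5

Ratios (long/short): 1 ≈ 1.417; 2 ≈ 1.350; 3 ≈ 1.566; 4 ≈ 1.599; 5 ≈ 1.680.
5:3 ≈ 1.667; option 5 is nearest (Δ 0.013).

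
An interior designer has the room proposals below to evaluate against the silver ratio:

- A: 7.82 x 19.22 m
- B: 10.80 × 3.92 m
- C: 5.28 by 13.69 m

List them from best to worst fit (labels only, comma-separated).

A: 19.22/7.82 ≈ 2.458 → |2.458 − 2.414| = 0.044
B: 10.80/3.92 ≈ 2.755 → |2.755 − 2.414| = 0.341
C: 13.69/5.28 ≈ 2.593 → |2.593 − 2.414| = 0.179

A, C, B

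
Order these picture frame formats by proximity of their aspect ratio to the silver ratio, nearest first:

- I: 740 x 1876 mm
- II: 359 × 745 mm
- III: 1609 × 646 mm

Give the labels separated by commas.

I: 1876/740 ≈ 2.535 → |2.535 − 2.414| = 0.121
II: 745/359 ≈ 2.075 → |2.075 − 2.414| = 0.339
III: 1609/646 ≈ 2.491 → |2.491 − 2.414| = 0.077

III, I, II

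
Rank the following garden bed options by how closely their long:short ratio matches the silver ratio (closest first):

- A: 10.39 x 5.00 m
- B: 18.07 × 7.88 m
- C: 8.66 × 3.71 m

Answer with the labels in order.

A: 10.39/5.00 ≈ 2.078 → |2.078 − 2.414| = 0.336
B: 18.07/7.88 ≈ 2.293 → |2.293 − 2.414| = 0.121
C: 8.66/3.71 ≈ 2.334 → |2.334 − 2.414| = 0.080

C, B, A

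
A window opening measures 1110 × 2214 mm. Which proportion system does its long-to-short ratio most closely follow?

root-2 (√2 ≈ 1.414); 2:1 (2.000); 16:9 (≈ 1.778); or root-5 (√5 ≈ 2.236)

Ratio = 2214 / 1110 ≈ 1.995.
Distances: root-2 1.414 (Δ 0.581); 2:1 2.000 (Δ 0.005); 16:9 1.778 (Δ 0.217); root-5 2.236 (Δ 0.241).

2:1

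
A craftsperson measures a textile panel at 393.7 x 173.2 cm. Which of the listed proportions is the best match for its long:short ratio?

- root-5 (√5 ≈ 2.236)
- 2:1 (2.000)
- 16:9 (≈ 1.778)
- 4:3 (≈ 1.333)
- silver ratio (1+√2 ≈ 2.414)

393.7/173.2 ≈ 2.273. Nearest candidates are root-5 (2.236, off by 0.037) and silver ratio (2.414, off by 0.141).

root-5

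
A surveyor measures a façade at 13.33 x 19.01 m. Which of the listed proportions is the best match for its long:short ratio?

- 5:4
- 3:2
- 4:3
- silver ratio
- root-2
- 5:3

root-2

Ratio = 19.01 / 13.33 ≈ 1.426.
Distances: 5:4 1.250 (Δ 0.176); 3:2 1.500 (Δ 0.074); 4:3 1.333 (Δ 0.093); silver ratio 2.414 (Δ 0.988); root-2 1.414 (Δ 0.012); 5:3 1.667 (Δ 0.241).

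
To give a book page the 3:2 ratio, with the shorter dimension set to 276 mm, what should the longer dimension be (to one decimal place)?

414.0 mm

3:2 = 1.50000.
Longer side = 276 × 1.50000 ≈ 414.000 → 414.0 mm.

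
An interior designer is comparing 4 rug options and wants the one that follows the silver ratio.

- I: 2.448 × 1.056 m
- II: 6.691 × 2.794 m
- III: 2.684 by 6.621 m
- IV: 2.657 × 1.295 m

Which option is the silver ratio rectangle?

Target silver ratio ≈ 2.414.
I: 2.318 (Δ0.096)  II: 2.395 (Δ0.019)  III: 2.467 (Δ0.053)  IV: 2.052 (Δ0.362)

II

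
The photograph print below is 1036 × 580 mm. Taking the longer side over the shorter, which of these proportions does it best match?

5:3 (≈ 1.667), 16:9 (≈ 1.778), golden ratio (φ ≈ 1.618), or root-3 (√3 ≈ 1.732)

16:9

Ratio = 1036 / 580 ≈ 1.786.
Distances: 5:3 1.667 (Δ 0.119); 16:9 1.778 (Δ 0.008); golden ratio 1.618 (Δ 0.168); root-3 1.732 (Δ 0.054).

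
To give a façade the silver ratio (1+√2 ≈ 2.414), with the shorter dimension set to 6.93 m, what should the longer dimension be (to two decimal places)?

silver ratio ≈ 2.41421.
Longer side = 6.93 × 2.41421 ≈ 16.7305 → 16.73 m.

16.73 m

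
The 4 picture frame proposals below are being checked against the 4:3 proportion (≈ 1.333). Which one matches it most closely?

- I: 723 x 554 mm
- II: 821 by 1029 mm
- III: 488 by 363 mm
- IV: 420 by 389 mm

III

Ratios (long/short): I ≈ 1.305; II ≈ 1.253; III ≈ 1.344; IV ≈ 1.080.
4:3 ≈ 1.333; option III is nearest (Δ 0.011).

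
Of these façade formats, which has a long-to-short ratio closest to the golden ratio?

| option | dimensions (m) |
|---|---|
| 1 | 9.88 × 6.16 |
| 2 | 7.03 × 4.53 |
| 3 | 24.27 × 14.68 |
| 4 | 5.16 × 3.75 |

Target golden ratio ≈ 1.618.
1: 1.604 (Δ0.014)  2: 1.552 (Δ0.066)  3: 1.653 (Δ0.035)  4: 1.376 (Δ0.242)

1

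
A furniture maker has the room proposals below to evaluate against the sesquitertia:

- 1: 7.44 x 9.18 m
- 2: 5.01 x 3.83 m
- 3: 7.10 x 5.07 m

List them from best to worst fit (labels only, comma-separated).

1: 9.18/7.44 ≈ 1.234 → |1.234 − 1.333| = 0.099
2: 5.01/3.83 ≈ 1.308 → |1.308 − 1.333| = 0.025
3: 7.10/5.07 ≈ 1.400 → |1.400 − 1.333| = 0.067

2, 3, 1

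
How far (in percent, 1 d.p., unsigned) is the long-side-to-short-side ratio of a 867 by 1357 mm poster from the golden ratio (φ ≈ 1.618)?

Ratio = 1357 / 867 ≈ 1.5652.
Ideal golden ratio ≈ 1.6180. |1.5652 − 1.6180| / 1.6180 ≈ 3.26% → 3.3%.

3.3%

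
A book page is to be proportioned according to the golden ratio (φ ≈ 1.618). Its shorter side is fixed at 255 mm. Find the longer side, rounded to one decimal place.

412.6 mm

golden ratio ≈ 1.61803.
Longer side = 255 × 1.61803 ≈ 412.598 → 412.6 mm.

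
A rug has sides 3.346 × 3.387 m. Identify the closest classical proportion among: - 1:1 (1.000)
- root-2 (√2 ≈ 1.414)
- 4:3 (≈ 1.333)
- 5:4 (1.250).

Ratio = 3.387 / 3.346 ≈ 1.012.
Distances: 1:1 1.000 (Δ 0.012); root-2 1.414 (Δ 0.402); 4:3 1.333 (Δ 0.321); 5:4 1.250 (Δ 0.238).

1:1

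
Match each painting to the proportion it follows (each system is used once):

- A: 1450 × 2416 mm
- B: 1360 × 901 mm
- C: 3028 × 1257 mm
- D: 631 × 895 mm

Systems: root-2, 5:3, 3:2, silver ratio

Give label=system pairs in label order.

A = 2416/1450 ≈ 1.666 → 5:3 (1.667)
B = 1360/901 ≈ 1.509 → 3:2 (1.500)
C = 3028/1257 ≈ 2.409 → silver ratio (2.414)
D = 895/631 ≈ 1.418 → root-2 (1.414)

A=5:3, B=3:2, C=silver ratio, D=root-2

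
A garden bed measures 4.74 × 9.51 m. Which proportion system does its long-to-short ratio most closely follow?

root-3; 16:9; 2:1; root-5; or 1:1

2:1

9.51/4.74 ≈ 2.006. Nearest candidates are 2:1 (2.000, off by 0.006) and 16:9 (1.778, off by 0.228).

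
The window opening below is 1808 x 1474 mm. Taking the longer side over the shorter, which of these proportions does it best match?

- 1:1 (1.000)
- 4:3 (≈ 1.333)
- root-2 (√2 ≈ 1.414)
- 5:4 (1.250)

Ratio = 1808 / 1474 ≈ 1.227.
Distances: 1:1 1.000 (Δ 0.227); 4:3 1.333 (Δ 0.106); root-2 1.414 (Δ 0.187); 5:4 1.250 (Δ 0.023).

5:4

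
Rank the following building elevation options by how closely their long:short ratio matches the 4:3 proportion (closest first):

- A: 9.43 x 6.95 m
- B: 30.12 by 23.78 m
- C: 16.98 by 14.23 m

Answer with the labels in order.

A, B, C

A: 9.43/6.95 ≈ 1.357 → |1.357 − 1.333| = 0.024
B: 30.12/23.78 ≈ 1.267 → |1.267 − 1.333| = 0.066
C: 16.98/14.23 ≈ 1.193 → |1.193 − 1.333| = 0.140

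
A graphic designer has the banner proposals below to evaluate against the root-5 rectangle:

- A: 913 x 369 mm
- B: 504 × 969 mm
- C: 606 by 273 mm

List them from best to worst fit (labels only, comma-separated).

C, A, B

Ratios: A = 913 / 369 ≈ 2.474; B = 969 / 504 ≈ 1.923; C = 606 / 273 ≈ 2.220.
|Δ from 2.236|: A 0.238; B 0.313; C 0.016.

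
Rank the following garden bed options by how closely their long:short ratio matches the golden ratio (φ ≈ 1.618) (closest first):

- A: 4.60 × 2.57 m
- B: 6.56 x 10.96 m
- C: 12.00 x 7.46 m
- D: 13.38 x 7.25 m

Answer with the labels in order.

A: 4.60/2.57 ≈ 1.790 → |1.790 − 1.618| = 0.172
B: 10.96/6.56 ≈ 1.671 → |1.671 − 1.618| = 0.053
C: 12.00/7.46 ≈ 1.609 → |1.609 − 1.618| = 0.009
D: 13.38/7.25 ≈ 1.846 → |1.846 − 1.618| = 0.228

C, B, A, D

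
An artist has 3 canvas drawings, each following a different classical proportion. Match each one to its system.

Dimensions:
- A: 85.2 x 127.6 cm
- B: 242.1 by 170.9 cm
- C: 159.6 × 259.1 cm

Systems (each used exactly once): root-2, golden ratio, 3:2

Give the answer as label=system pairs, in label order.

A=3:2, B=root-2, C=golden ratio

A = 127.6/85.2 ≈ 1.498 → 3:2 (1.500)
B = 242.1/170.9 ≈ 1.417 → root-2 (1.414)
C = 259.1/159.6 ≈ 1.623 → golden ratio (1.618)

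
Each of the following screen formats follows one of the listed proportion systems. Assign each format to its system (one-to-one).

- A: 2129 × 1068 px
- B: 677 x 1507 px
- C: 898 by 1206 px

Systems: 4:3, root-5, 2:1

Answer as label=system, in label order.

A = 2129/1068 ≈ 1.993 → 2:1 (2.000)
B = 1507/677 ≈ 2.226 → root-5 (2.236)
C = 1206/898 ≈ 1.343 → 4:3 (1.333)

A=2:1, B=root-5, C=4:3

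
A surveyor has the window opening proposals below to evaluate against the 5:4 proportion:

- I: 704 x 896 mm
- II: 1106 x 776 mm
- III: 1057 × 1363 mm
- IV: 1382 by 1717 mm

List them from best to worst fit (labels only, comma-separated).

IV, I, III, II

I: 896/704 ≈ 1.273 → |1.273 − 1.250| = 0.023
II: 1106/776 ≈ 1.425 → |1.425 − 1.250| = 0.175
III: 1363/1057 ≈ 1.289 → |1.289 − 1.250| = 0.039
IV: 1717/1382 ≈ 1.242 → |1.242 − 1.250| = 0.008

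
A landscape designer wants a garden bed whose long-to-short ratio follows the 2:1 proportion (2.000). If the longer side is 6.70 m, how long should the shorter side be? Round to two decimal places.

2:1 = 2.00000.
Shorter side = 6.70 ÷ 2.00000 ≈ 3.3500 → 3.35 m.

3.35 m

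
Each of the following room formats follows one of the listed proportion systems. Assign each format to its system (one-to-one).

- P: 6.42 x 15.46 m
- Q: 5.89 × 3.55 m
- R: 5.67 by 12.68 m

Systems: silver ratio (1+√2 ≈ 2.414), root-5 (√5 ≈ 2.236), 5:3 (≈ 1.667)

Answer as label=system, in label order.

P=silver ratio, Q=5:3, R=root-5

Ratios: P ≈ 2.408; Q ≈ 1.659; R ≈ 2.236.
Targets: silver ratio ≈ 2.414; root-5 ≈ 2.236; 5:3 ≈ 1.667.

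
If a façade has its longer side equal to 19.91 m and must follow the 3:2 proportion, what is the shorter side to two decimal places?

13.27 m

3:2 = 1.50000.
Shorter side = 19.91 ÷ 1.50000 ≈ 13.2733 → 13.27 m.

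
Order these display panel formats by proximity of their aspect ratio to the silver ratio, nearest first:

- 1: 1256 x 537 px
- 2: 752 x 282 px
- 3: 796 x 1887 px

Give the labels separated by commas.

1: 1256/537 ≈ 2.339 → |2.339 − 2.414| = 0.075
2: 752/282 ≈ 2.667 → |2.667 − 2.414| = 0.253
3: 1887/796 ≈ 2.371 → |2.371 − 2.414| = 0.043

3, 1, 2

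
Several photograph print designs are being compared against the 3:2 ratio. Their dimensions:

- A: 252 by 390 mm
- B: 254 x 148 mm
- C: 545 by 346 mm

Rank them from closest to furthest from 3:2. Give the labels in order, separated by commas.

A: 390/252 ≈ 1.548 → |1.548 − 1.500| = 0.048
B: 254/148 ≈ 1.716 → |1.716 − 1.500| = 0.216
C: 545/346 ≈ 1.575 → |1.575 − 1.500| = 0.075

A, C, B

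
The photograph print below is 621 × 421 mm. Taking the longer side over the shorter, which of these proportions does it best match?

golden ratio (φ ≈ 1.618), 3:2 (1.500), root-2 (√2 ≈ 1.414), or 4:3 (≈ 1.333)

3:2

621/421 ≈ 1.475. Nearest candidates are 3:2 (1.500, off by 0.025) and root-2 (1.414, off by 0.061).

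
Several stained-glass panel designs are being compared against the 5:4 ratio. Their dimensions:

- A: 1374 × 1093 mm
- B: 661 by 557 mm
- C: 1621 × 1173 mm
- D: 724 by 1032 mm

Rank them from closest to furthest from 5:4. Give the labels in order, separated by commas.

A: 1374/1093 ≈ 1.257 → |1.257 − 1.250| = 0.007
B: 661/557 ≈ 1.187 → |1.187 − 1.250| = 0.063
C: 1621/1173 ≈ 1.382 → |1.382 − 1.250| = 0.132
D: 1032/724 ≈ 1.425 → |1.425 − 1.250| = 0.175

A, B, C, D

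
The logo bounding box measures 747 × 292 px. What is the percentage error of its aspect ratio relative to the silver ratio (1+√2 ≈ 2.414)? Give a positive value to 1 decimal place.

Ratio = 747 / 292 ≈ 2.5582.
Ideal silver ratio ≈ 2.4142. |2.5582 − 2.4142| / 2.4142 ≈ 5.96% → 6.0%.

6.0%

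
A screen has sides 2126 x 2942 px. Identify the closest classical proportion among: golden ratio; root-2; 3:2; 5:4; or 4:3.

root-2

Ratio = 2942 / 2126 ≈ 1.384.
Distances: golden ratio 1.618 (Δ 0.234); root-2 1.414 (Δ 0.030); 3:2 1.500 (Δ 0.116); 5:4 1.250 (Δ 0.134); 4:3 1.333 (Δ 0.051).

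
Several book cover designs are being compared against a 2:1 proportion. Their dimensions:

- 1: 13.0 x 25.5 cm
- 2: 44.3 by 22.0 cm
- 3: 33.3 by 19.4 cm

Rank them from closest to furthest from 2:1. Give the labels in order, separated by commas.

1: 25.5/13.0 ≈ 1.962 → |1.962 − 2.000| = 0.038
2: 44.3/22.0 ≈ 2.014 → |2.014 − 2.000| = 0.014
3: 33.3/19.4 ≈ 1.716 → |1.716 − 2.000| = 0.284

2, 1, 3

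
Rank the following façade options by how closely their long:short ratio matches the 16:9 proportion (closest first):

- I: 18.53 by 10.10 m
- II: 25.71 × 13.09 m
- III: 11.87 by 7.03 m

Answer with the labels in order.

I, III, II

I: 18.53/10.10 ≈ 1.835 → |1.835 − 1.778| = 0.057
II: 25.71/13.09 ≈ 1.964 → |1.964 − 1.778| = 0.186
III: 11.87/7.03 ≈ 1.688 → |1.688 − 1.778| = 0.090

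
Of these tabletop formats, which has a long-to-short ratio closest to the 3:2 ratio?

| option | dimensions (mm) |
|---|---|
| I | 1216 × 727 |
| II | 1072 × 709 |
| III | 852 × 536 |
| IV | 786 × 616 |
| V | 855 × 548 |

II

Ratios (long/short): I ≈ 1.673; II ≈ 1.512; III ≈ 1.590; IV ≈ 1.276; V ≈ 1.560.
3:2 ≈ 1.500; option II is nearest (Δ 0.012).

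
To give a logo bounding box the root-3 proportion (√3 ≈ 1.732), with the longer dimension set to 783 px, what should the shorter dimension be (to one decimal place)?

452.1 px

root-3 ≈ 1.73205.
Shorter side = 783 ÷ 1.73205 ≈ 452.065 → 452.1 px.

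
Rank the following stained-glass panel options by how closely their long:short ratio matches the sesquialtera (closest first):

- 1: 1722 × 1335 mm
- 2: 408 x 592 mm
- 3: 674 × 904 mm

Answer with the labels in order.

2, 3, 1

Ratios: 1 = 1722 / 1335 ≈ 1.290; 2 = 592 / 408 ≈ 1.451; 3 = 904 / 674 ≈ 1.341.
|Δ from 1.500|: 1 0.210; 2 0.049; 3 0.159.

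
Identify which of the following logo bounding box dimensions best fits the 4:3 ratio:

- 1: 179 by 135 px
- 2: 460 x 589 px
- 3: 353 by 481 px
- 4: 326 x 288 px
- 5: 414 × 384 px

Target 4:3 ≈ 1.333.
1: 1.326 (Δ0.007)  2: 1.280 (Δ0.053)  3: 1.363 (Δ0.030)  4: 1.132 (Δ0.201)  5: 1.078 (Δ0.255)

1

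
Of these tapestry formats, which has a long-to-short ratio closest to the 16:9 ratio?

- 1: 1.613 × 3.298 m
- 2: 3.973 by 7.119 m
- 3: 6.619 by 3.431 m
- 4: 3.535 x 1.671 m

2

Target 16:9 ≈ 1.778.
1: 2.045 (Δ0.267)  2: 1.792 (Δ0.014)  3: 1.929 (Δ0.151)  4: 2.115 (Δ0.337)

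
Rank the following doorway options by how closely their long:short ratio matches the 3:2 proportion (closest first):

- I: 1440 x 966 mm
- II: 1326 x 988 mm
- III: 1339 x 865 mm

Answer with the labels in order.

I, III, II

Ratios: I = 1440 / 966 ≈ 1.491; II = 1326 / 988 ≈ 1.342; III = 1339 / 865 ≈ 1.548.
|Δ from 1.500|: I 0.009; II 0.158; III 0.048.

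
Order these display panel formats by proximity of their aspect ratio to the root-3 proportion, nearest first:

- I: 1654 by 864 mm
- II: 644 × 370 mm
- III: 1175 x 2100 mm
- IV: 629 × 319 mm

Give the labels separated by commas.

II, III, I, IV

Ratios: I = 1654 / 864 ≈ 1.914; II = 644 / 370 ≈ 1.741; III = 2100 / 1175 ≈ 1.787; IV = 629 / 319 ≈ 1.972.
|Δ from 1.732|: I 0.182; II 0.009; III 0.055; IV 0.240.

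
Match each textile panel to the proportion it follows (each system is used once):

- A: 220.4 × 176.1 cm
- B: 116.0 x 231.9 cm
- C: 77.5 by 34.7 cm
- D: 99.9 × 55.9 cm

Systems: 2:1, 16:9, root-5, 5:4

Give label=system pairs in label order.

A=5:4, B=2:1, C=root-5, D=16:9

Ratios: A ≈ 1.252; B ≈ 1.999; C ≈ 2.233; D ≈ 1.787.
Targets: 2:1 ≈ 2.000; 16:9 ≈ 1.778; root-5 ≈ 2.236; 5:4 ≈ 1.250.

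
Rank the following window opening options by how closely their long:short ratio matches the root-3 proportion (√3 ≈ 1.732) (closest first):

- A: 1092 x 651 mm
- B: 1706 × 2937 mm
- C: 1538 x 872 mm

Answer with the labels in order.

B, C, A

Ratios: A = 1092 / 651 ≈ 1.677; B = 2937 / 1706 ≈ 1.722; C = 1538 / 872 ≈ 1.764.
|Δ from 1.732|: A 0.055; B 0.010; C 0.032.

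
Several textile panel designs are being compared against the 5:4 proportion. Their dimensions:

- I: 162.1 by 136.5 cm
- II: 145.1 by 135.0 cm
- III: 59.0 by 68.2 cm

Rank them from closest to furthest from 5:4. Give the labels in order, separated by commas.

I, III, II

Ratios: I = 162.1 / 136.5 ≈ 1.188; II = 145.1 / 135.0 ≈ 1.075; III = 68.2 / 59.0 ≈ 1.156.
|Δ from 1.250|: I 0.062; II 0.175; III 0.094.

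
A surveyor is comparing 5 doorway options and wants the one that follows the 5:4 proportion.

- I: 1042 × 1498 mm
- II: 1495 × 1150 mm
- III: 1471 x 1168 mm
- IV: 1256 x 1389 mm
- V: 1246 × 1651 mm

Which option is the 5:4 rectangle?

Ratios (long/short): I ≈ 1.438; II ≈ 1.300; III ≈ 1.259; IV ≈ 1.106; V ≈ 1.325.
5:4 ≈ 1.250; option III is nearest (Δ 0.009).

III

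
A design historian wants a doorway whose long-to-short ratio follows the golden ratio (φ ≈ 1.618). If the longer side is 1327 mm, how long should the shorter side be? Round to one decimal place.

golden ratio ≈ 1.61803.
Shorter side = 1327 ÷ 1.61803 ≈ 820.133 → 820.1 mm.

820.1 mm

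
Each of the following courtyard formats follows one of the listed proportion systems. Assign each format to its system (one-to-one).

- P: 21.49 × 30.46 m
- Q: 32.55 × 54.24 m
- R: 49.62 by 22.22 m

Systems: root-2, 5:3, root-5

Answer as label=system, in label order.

P=root-2, Q=5:3, R=root-5

Ratios: P ≈ 1.417; Q ≈ 1.666; R ≈ 2.233.
Targets: root-2 ≈ 1.414; 5:3 ≈ 1.667; root-5 ≈ 2.236.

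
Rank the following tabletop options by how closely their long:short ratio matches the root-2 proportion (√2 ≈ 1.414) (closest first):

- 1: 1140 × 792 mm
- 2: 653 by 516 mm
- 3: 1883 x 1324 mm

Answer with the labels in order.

3, 1, 2

1: 1140/792 ≈ 1.439 → |1.439 − 1.414| = 0.025
2: 653/516 ≈ 1.266 → |1.266 − 1.414| = 0.148
3: 1883/1324 ≈ 1.422 → |1.422 − 1.414| = 0.008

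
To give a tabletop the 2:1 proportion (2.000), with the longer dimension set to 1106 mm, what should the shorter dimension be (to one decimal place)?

553.0 mm

2:1 = 2.00000.
Shorter side = 1106 ÷ 2.00000 ≈ 553.000 → 553.0 mm.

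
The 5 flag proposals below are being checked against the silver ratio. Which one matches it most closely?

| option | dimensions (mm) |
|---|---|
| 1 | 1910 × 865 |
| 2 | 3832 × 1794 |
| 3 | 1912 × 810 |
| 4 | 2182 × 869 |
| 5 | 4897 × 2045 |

5

Ratios (long/short): 1 ≈ 2.208; 2 ≈ 2.136; 3 ≈ 2.360; 4 ≈ 2.511; 5 ≈ 2.395.
silver ratio ≈ 2.414; option 5 is nearest (Δ 0.019).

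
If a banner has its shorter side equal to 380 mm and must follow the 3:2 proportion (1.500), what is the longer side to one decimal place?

3:2 = 1.50000.
Longer side = 380 × 1.50000 ≈ 570.000 → 570.0 mm.

570.0 mm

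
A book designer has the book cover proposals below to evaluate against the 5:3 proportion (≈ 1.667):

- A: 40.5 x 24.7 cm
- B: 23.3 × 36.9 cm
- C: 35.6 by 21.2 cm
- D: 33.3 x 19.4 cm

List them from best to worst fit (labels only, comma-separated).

C, A, D, B

A: 40.5/24.7 ≈ 1.640 → |1.640 − 1.667| = 0.027
B: 36.9/23.3 ≈ 1.584 → |1.584 − 1.667| = 0.083
C: 35.6/21.2 ≈ 1.679 → |1.679 − 1.667| = 0.012
D: 33.3/19.4 ≈ 1.716 → |1.716 − 1.667| = 0.049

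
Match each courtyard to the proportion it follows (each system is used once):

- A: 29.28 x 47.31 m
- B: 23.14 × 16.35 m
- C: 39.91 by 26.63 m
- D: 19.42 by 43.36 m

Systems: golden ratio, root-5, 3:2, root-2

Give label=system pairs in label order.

Ratios: A ≈ 1.616; B ≈ 1.415; C ≈ 1.499; D ≈ 2.233.
Targets: golden ratio ≈ 1.618; root-5 ≈ 2.236; 3:2 ≈ 1.500; root-2 ≈ 1.414.

A=golden ratio, B=root-2, C=3:2, D=root-5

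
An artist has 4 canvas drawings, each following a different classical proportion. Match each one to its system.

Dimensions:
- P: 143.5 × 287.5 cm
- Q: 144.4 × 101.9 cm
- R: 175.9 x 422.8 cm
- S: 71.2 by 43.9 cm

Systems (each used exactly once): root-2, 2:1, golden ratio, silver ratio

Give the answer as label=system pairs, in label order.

P=2:1, Q=root-2, R=silver ratio, S=golden ratio

Ratios: P ≈ 2.003; Q ≈ 1.417; R ≈ 2.404; S ≈ 1.622.
Targets: root-2 ≈ 1.414; 2:1 ≈ 2.000; golden ratio ≈ 1.618; silver ratio ≈ 2.414.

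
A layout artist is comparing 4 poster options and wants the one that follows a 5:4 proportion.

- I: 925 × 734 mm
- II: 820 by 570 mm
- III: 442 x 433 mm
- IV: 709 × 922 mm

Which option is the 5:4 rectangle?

Ratios (long/short): I ≈ 1.260; II ≈ 1.439; III ≈ 1.021; IV ≈ 1.300.
5:4 ≈ 1.250; option I is nearest (Δ 0.010).

I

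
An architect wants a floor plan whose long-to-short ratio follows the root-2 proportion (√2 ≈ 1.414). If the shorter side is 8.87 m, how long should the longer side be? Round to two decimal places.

root-2 ≈ 1.41421.
Longer side = 8.87 × 1.41421 ≈ 12.5440 → 12.54 m.

12.54 m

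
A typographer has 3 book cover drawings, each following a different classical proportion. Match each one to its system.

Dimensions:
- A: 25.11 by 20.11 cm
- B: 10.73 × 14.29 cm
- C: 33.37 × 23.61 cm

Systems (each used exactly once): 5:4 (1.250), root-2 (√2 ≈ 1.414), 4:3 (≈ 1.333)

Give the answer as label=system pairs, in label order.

A=5:4, B=4:3, C=root-2

Ratios: A ≈ 1.249; B ≈ 1.332; C ≈ 1.413.
Targets: 5:4 ≈ 1.250; root-2 ≈ 1.414; 4:3 ≈ 1.333.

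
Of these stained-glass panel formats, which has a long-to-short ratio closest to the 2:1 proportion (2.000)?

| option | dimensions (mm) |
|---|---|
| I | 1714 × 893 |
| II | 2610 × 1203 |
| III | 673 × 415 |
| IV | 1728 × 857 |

Ratios (long/short): I ≈ 1.919; II ≈ 2.170; III ≈ 1.622; IV ≈ 2.016.
2:1 ≈ 2.000; option IV is nearest (Δ 0.016).

IV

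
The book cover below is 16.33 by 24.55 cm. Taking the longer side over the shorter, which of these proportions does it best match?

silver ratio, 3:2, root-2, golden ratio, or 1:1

3:2

Ratio = 24.55 / 16.33 ≈ 1.503.
Distances: silver ratio 2.414 (Δ 0.911); 3:2 1.500 (Δ 0.003); root-2 1.414 (Δ 0.089); golden ratio 1.618 (Δ 0.115); 1:1 1.000 (Δ 0.503).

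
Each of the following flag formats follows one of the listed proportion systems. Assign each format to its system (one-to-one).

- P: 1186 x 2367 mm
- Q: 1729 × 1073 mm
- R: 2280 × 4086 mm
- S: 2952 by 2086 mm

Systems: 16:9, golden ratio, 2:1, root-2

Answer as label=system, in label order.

P = 2367/1186 ≈ 1.996 → 2:1 (2.000)
Q = 1729/1073 ≈ 1.611 → golden ratio (1.618)
R = 4086/2280 ≈ 1.792 → 16:9 (1.778)
S = 2952/2086 ≈ 1.415 → root-2 (1.414)

P=2:1, Q=golden ratio, R=16:9, S=root-2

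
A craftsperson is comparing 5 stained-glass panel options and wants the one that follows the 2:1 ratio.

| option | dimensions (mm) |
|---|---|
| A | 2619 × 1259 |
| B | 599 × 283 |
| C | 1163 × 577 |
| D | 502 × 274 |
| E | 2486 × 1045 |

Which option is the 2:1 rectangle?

C

Target 2:1 ≈ 2.000.
A: 2.080 (Δ0.080)  B: 2.117 (Δ0.117)  C: 2.016 (Δ0.016)  D: 1.832 (Δ0.168)  E: 2.379 (Δ0.379)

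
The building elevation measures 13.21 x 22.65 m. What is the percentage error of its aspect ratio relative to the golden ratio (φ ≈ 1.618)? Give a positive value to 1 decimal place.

Ratio = 22.65 / 13.21 ≈ 1.7146.
Ideal golden ratio ≈ 1.6180. |1.7146 − 1.6180| / 1.6180 ≈ 5.97% → 6.0%.

6.0%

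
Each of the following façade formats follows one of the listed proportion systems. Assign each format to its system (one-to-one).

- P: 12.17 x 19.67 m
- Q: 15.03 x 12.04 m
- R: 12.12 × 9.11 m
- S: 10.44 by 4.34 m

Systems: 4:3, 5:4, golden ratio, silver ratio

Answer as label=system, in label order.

P=golden ratio, Q=5:4, R=4:3, S=silver ratio

P = 19.67/12.17 ≈ 1.616 → golden ratio (1.618)
Q = 15.03/12.04 ≈ 1.248 → 5:4 (1.250)
R = 12.12/9.11 ≈ 1.330 → 4:3 (1.333)
S = 10.44/4.34 ≈ 2.406 → silver ratio (2.414)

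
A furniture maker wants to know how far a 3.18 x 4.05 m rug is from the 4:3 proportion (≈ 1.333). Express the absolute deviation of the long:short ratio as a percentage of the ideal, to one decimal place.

4.5%

Ratio = 4.05 / 3.18 ≈ 1.2736.
Ideal 4:3 ≈ 1.3333. |1.2736 − 1.3333| / 1.3333 ≈ 4.48% → 4.5%.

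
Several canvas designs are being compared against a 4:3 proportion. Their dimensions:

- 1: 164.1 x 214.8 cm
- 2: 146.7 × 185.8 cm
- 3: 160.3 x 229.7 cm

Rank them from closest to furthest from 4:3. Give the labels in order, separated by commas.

1, 2, 3

1: 214.8/164.1 ≈ 1.309 → |1.309 − 1.333| = 0.024
2: 185.8/146.7 ≈ 1.267 → |1.267 − 1.333| = 0.066
3: 229.7/160.3 ≈ 1.433 → |1.433 − 1.333| = 0.100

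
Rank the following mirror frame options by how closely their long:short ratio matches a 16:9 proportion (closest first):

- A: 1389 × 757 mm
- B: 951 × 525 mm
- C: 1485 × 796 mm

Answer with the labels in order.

B, A, C

A: 1389/757 ≈ 1.835 → |1.835 − 1.778| = 0.057
B: 951/525 ≈ 1.811 → |1.811 − 1.778| = 0.033
C: 1485/796 ≈ 1.866 → |1.866 − 1.778| = 0.088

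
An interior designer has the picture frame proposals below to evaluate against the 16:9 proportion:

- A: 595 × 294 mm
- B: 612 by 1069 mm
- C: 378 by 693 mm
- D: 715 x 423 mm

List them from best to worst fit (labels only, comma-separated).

B, C, D, A

Ratios: A = 595 / 294 ≈ 2.024; B = 1069 / 612 ≈ 1.747; C = 693 / 378 ≈ 1.833; D = 715 / 423 ≈ 1.690.
|Δ from 1.778|: A 0.246; B 0.031; C 0.055; D 0.088.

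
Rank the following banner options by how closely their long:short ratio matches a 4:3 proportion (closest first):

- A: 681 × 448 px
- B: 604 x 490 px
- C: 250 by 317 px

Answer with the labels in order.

C, B, A

A: 681/448 ≈ 1.520 → |1.520 − 1.333| = 0.187
B: 604/490 ≈ 1.233 → |1.233 − 1.333| = 0.100
C: 317/250 ≈ 1.268 → |1.268 − 1.333| = 0.065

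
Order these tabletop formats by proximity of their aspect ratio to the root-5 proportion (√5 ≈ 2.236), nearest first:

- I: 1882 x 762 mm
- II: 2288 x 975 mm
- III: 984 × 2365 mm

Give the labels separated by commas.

II, III, I

I: 1882/762 ≈ 2.470 → |2.470 − 2.236| = 0.234
II: 2288/975 ≈ 2.347 → |2.347 − 2.236| = 0.111
III: 2365/984 ≈ 2.403 → |2.403 − 2.236| = 0.167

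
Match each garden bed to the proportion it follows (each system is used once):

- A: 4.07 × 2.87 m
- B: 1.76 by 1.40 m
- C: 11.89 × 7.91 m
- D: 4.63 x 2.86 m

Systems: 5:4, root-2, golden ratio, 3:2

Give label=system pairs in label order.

Ratios: A ≈ 1.418; B ≈ 1.257; C ≈ 1.503; D ≈ 1.619.
Targets: 5:4 ≈ 1.250; root-2 ≈ 1.414; golden ratio ≈ 1.618; 3:2 ≈ 1.500.

A=root-2, B=5:4, C=3:2, D=golden ratio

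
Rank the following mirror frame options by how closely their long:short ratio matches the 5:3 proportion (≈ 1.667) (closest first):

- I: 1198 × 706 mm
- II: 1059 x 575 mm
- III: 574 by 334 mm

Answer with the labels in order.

Ratios: I = 1198 / 706 ≈ 1.697; II = 1059 / 575 ≈ 1.842; III = 574 / 334 ≈ 1.719.
|Δ from 1.667|: I 0.030; II 0.175; III 0.052.

I, III, II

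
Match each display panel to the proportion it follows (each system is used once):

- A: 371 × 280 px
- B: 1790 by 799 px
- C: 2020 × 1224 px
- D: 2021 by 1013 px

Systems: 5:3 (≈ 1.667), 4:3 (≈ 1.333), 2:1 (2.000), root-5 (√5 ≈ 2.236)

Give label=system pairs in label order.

A = 371/280 ≈ 1.325 → 4:3 (1.333)
B = 1790/799 ≈ 2.240 → root-5 (2.236)
C = 2020/1224 ≈ 1.650 → 5:3 (1.667)
D = 2021/1013 ≈ 1.995 → 2:1 (2.000)

A=4:3, B=root-5, C=5:3, D=2:1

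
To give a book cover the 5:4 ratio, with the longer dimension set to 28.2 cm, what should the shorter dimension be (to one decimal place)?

5:4 = 1.25000.
Shorter side = 28.2 ÷ 1.25000 ≈ 22.560 → 22.6 cm.

22.6 cm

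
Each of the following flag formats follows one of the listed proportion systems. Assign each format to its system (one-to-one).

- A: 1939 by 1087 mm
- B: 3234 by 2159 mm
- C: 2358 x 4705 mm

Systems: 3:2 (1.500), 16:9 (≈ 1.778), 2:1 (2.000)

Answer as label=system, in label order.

A = 1939/1087 ≈ 1.784 → 16:9 (1.778)
B = 3234/2159 ≈ 1.498 → 3:2 (1.500)
C = 4705/2358 ≈ 1.995 → 2:1 (2.000)

A=16:9, B=3:2, C=2:1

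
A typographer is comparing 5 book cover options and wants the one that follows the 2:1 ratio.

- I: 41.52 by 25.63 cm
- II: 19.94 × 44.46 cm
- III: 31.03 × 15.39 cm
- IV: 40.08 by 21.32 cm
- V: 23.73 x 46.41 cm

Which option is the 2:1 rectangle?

Target 2:1 ≈ 2.000.
I: 1.620 (Δ0.380)  II: 2.230 (Δ0.230)  III: 2.016 (Δ0.016)  IV: 1.880 (Δ0.120)  V: 1.956 (Δ0.044)

III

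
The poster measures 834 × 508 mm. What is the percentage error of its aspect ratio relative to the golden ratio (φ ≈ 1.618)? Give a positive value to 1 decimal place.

1.5%

Ratio = 834 / 508 ≈ 1.6417.
Ideal golden ratio ≈ 1.6180. |1.6417 − 1.6180| / 1.6180 ≈ 1.46% → 1.5%.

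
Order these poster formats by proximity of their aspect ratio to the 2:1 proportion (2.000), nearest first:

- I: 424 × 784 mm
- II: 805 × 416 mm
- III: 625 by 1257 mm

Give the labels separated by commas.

III, II, I

I: 784/424 ≈ 1.849 → |1.849 − 2.000| = 0.151
II: 805/416 ≈ 1.935 → |1.935 − 2.000| = 0.065
III: 1257/625 ≈ 2.011 → |2.011 − 2.000| = 0.011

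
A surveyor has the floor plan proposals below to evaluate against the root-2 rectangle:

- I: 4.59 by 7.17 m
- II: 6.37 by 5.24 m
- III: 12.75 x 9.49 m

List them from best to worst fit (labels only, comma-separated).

I: 7.17/4.59 ≈ 1.562 → |1.562 − 1.414| = 0.148
II: 6.37/5.24 ≈ 1.216 → |1.216 − 1.414| = 0.198
III: 12.75/9.49 ≈ 1.344 → |1.344 − 1.414| = 0.070

III, I, II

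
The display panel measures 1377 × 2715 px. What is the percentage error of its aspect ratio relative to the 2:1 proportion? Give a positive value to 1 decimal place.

1.4%

Ratio = 2715 / 1377 ≈ 1.9717.
Ideal 2:1 = 2.0000. |1.9717 − 2.0000| / 2.0000 ≈ 1.41% → 1.4%.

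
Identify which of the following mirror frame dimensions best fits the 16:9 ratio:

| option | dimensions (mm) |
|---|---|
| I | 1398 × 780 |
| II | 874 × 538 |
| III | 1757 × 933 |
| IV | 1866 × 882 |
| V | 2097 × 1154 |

I

Target 16:9 ≈ 1.778.
I: 1.792 (Δ0.014)  II: 1.625 (Δ0.153)  III: 1.883 (Δ0.105)  IV: 2.116 (Δ0.338)  V: 1.817 (Δ0.039)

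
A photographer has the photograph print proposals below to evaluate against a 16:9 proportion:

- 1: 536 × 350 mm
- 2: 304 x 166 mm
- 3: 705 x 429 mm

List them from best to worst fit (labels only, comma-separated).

2, 3, 1

Ratios: 1 = 536 / 350 ≈ 1.531; 2 = 304 / 166 ≈ 1.831; 3 = 705 / 429 ≈ 1.643.
|Δ from 1.778|: 1 0.247; 2 0.053; 3 0.135.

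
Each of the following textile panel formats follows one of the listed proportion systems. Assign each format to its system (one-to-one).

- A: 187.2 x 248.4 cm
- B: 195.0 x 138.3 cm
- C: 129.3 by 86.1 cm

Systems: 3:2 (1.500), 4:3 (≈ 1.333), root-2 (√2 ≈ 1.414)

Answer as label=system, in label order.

A=4:3, B=root-2, C=3:2

A = 248.4/187.2 ≈ 1.327 → 4:3 (1.333)
B = 195.0/138.3 ≈ 1.410 → root-2 (1.414)
C = 129.3/86.1 ≈ 1.502 → 3:2 (1.500)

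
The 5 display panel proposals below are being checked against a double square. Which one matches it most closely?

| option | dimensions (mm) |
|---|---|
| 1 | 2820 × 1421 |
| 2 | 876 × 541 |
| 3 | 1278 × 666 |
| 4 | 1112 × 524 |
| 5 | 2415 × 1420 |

1

Target 2:1 ≈ 2.000.
1: 1.985 (Δ0.015)  2: 1.619 (Δ0.381)  3: 1.919 (Δ0.081)  4: 2.122 (Δ0.122)  5: 1.701 (Δ0.299)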